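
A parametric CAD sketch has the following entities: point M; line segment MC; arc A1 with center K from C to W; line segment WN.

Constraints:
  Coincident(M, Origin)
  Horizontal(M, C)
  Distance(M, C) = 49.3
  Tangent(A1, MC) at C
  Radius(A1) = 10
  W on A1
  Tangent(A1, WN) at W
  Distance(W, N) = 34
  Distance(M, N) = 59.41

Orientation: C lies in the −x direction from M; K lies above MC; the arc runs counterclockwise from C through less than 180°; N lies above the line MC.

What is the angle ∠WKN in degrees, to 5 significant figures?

73.610°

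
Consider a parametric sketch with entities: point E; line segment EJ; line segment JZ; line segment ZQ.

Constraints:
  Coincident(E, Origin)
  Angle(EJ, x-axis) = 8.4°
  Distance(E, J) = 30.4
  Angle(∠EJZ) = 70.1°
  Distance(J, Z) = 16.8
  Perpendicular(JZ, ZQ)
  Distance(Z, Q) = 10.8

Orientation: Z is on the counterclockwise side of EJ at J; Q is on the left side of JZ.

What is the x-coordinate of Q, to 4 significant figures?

12.60

E is at the origin; EJ runs at 8.4° with length 30.4, so J = 30.4·(cos 8.4°, sin 8.4°) = (30.07, 4.441). ∠EJZ = 70.1°, so JZ runs at 8.4° + (180° − 70.1°) = 118.3° from the x-axis; with |JZ| = 16.8, Z = J + 16.8·(cos 118.3°, sin 118.3°) = (22.11, 19.23). JZ ⟂ ZQ; with |ZQ| = 10.8 on the left of JZ, Q = Z + 10.8·(-0.8805, -0.4741) = (12.60, 14.11). So Q.x = 12.60.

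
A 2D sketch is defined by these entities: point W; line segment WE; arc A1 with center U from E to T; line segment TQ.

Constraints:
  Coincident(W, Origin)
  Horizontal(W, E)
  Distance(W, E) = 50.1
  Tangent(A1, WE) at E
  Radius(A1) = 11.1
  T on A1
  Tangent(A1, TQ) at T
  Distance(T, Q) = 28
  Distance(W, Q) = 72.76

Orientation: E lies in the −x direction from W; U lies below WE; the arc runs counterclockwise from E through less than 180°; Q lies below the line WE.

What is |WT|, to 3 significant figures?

62.2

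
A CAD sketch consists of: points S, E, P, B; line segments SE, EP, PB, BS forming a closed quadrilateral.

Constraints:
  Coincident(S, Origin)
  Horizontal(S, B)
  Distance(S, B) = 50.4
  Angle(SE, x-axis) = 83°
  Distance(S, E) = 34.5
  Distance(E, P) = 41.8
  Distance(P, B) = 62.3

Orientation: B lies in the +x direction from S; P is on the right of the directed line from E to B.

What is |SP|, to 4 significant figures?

12.54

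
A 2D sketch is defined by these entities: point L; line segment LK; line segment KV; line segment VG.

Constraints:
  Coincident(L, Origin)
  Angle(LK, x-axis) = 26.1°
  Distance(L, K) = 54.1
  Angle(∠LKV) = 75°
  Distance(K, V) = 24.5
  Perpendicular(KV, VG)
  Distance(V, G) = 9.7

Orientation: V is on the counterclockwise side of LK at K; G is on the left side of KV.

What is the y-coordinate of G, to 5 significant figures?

35.886

L is at the origin; LK runs at 26.1° with length 54.1, so K = 54.1·(cos 26.1°, sin 26.1°) = (48.583, 23.801). ∠LKV = 75.0°, so KV runs at 26.1° + (180° − 75.0°) = 131.10° from the x-axis; with |KV| = 24.5, V = K + 24.5·(cos 131.10°, sin 131.10°) = (32.478, 42.263). KV is perpendicular to VG; with |VG| = 9.7 on the left of KV, G = V + 9.7·(-0.75356, -0.65738) = (25.168, 35.886). So G.y = 35.886.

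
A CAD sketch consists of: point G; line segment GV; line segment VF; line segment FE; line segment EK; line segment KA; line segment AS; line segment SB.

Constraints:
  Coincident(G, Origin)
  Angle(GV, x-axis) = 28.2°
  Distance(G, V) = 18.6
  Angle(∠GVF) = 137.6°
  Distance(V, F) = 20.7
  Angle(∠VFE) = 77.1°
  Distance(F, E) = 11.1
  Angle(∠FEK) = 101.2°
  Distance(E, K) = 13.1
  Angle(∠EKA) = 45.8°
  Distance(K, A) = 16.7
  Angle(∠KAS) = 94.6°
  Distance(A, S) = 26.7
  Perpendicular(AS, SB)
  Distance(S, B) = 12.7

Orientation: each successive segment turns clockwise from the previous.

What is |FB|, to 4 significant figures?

27.21

G is at the origin; GV runs at 28.2° with length 18.6, so V = (16.39, 8.789). ∠GVF = 137.6° gives VF at -14.20° from the x-axis; with |VF| = 20.7, F = (36.46, 3.712). ∠VFE = 77.1° gives FE at -117.1° from the x-axis; with |FE| = 11.1, E = (31.40, -6.170). ∠FEK = 101.2° gives EK at 164.1° from the x-axis; with |EK| = 13.1, K = (18.80, -2.581). ∠EKA = 45.8° gives KA at 29.90° from the x-axis; with |KA| = 16.7, A = (33.28, 5.744). ∠KAS = 94.6° gives AS at -55.50° from the x-axis; with |AS| = 26.7, S = (48.40, -16.26). The perpendicularity gives SB at right angles to AS, so SB runs at -145.5°; with |SB| = 12.7, B = (37.94, -23.45). Then |FB| = |B − F| = 27.21.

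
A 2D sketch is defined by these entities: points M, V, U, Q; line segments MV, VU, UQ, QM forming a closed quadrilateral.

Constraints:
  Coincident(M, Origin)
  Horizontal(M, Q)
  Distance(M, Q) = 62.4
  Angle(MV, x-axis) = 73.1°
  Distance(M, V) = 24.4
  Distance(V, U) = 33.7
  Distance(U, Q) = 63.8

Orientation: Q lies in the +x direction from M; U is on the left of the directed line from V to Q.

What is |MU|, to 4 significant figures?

57.58

M is at the origin; MQ is horizontal with |MQ| = 62.4 and Q in +x, so Q = (62.4, 0). MV runs at 73.1° with |MV| = 24.4, so V = (7.093, 23.35). U is determined by |VU| = 33.7 and |UQ| = 63.8 together: it lies at the intersection of circle(V, 33.7) and circle(Q, 63.8). With |VQ| = 60.03, the foot of the radical line on VQ is 5.573 from V and the perpendicular offset is √(33.7² − 5.573²) = 33.24. Taking the left-of-VQ solution: U = (25.15, 51.80).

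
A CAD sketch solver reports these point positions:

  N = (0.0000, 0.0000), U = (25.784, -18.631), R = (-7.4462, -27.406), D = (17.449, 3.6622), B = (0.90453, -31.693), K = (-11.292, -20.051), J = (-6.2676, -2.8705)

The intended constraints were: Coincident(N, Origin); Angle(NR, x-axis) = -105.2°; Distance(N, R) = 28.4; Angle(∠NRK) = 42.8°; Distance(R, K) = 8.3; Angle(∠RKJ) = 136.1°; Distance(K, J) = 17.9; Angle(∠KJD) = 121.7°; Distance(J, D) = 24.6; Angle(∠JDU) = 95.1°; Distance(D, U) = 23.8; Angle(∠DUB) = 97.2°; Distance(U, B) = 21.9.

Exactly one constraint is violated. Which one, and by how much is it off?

Distance(U, B) = 21.9 — off by 6.20.

N = (0.00, 0.00) ✓; NR at -105.2° ✓; |NR| = 28.40 ✓; ∠NRK = 42.80° ✓; |RK| = 8.300 ✓; ∠RKJ = 136.1° ✓; |KJ| = 17.90 ✓; ∠KJD = 121.7° ✓; |JD| = 24.60 ✓; ∠JDU = 95.10° ✓; |DU| = 23.80 ✓; ∠DUB = 97.20° ✓; |UB| = 28.10 ✗.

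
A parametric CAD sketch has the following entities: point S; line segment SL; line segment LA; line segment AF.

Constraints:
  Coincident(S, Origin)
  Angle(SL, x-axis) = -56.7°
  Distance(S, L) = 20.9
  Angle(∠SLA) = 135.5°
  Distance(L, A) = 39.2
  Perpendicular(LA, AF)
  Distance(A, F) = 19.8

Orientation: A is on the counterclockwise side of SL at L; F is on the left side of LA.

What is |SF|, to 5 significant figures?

54.352

∠SLA = 135.5°, so LA runs at -56.7° + (180° − 135.5°) = -12.200° from the x-axis; with |LA| = 39.2, A = L + 39.2·(cos -12.200°, sin -12.200°) = (49.789, -25.752). LA is perpendicular to AF; with |AF| = 19.8 on the left of LA, F = A + 19.8·(0.21132, 0.97742) = (53.974, -6.3995). Then |SF| = |F − S| = 54.352.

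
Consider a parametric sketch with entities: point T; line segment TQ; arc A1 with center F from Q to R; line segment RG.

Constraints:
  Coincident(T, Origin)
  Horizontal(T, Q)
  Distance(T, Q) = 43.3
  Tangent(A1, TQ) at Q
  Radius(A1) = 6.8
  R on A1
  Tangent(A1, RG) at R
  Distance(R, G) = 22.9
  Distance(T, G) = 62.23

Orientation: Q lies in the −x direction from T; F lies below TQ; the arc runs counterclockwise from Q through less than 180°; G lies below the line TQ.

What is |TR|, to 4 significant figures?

50.09

Checks: |FQ| = 6.800 ✓; |FR| = 6.800 ✓; ∠(FR, RG) = 90.00° ✓; |RG| = 22.90 ✓; |TG| = 62.23 ✓.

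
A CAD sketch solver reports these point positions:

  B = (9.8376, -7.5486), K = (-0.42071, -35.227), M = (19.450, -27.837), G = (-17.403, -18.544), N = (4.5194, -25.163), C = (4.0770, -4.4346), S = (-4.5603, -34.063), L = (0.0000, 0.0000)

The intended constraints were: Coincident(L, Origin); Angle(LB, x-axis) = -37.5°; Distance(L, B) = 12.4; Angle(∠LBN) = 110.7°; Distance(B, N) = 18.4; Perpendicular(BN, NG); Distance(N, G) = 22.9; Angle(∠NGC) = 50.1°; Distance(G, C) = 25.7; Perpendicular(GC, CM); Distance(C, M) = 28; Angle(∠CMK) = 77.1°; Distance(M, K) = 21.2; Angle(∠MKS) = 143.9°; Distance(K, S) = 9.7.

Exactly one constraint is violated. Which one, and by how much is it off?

Distance(K, S) = 9.7 — off by 5.40.

L = (0.00, 0.00) ✓; LB at -37.50° ✓; |LB| = 12.40 ✓; ∠LBN = 110.7° ✓; |BN| = 18.40 ✓; ∠(BN, NG) = 90.00° ✓; |NG| = 22.90 ✓; ∠NGC = 50.10° ✓; |GC| = 25.70 ✓; ∠(GC, CM) = 90.00° ✓; |CM| = 28.00 ✓; ∠CMK = 77.10° ✓; |MK| = 21.20 ✓; ∠MKS = 143.9° ✓; |KS| = 4.300 ✗.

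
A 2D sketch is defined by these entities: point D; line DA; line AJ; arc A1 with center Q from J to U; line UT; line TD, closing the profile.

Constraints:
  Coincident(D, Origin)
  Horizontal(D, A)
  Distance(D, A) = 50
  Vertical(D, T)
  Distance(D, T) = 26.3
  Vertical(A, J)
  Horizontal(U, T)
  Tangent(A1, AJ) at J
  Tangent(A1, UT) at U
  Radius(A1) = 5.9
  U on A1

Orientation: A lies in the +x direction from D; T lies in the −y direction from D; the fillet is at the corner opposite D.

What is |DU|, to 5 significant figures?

51.347

D is at the origin; DA is horizontal with |DA| = 50.0 and A on the +x side, so A = (50.000, 0.0000). D and T share the same x with |DT| = 26.3 and T on the −y side, so T = (0.0000, -26.300). The virtual corner opposite D is at (50.000, -26.300). Since A1 is tangent to AJ there, QJ ⟂ AJ and since A1 is tangent to UT there, QU ⟂ UT, with radius 5.9, so the center Q sits 5.9 in from both sides at Q = (44.100, -20.400). That places the tangent points at J = (50.000, -20.400) on AJ and U = (44.100, -26.300) on UT. Then |DU| = |U − D| = 51.347.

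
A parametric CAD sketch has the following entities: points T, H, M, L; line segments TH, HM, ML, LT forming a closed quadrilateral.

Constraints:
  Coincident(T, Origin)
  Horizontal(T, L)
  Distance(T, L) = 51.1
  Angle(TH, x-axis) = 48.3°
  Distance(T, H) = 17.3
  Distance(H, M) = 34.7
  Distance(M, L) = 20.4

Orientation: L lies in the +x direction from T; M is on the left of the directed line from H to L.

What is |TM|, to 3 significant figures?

49.6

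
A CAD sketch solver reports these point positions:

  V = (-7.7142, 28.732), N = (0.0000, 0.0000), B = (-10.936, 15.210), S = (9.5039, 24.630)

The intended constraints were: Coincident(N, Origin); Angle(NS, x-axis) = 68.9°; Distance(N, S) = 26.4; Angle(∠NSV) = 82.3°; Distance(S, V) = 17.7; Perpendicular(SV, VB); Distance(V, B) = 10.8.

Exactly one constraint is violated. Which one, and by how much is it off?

Distance(V, B) = 10.8 — off by 3.10.

N = (0.00, 0.00) ✓; NS at 68.90° ✓; |NS| = 26.40 ✓; ∠NSV = 82.30° ✓; |SV| = 17.70 ✓; ∠(SV, VB) = 90.00° ✓; |VB| = 13.90 ✗.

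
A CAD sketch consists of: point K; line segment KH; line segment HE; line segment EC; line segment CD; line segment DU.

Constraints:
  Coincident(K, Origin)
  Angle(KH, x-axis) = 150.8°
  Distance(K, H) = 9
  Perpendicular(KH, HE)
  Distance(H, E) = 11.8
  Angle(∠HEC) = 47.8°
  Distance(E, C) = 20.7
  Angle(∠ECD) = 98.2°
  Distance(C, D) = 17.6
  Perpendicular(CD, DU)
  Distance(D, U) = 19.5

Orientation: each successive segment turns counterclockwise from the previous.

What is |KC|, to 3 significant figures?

6.68

K is at the origin; KH runs at 150.8° with length 9.0, so H = (-7.86, 4.39). KH is perpendicular to HE, so HE runs at -119°; with |HE| = 11.8, E = (-13.6, -5.91). ∠HEC = 47.8° gives EC at 13.0° from the x-axis; with |EC| = 20.7, C = (6.56, -1.25). Then |KC| = |C − K| = 6.68.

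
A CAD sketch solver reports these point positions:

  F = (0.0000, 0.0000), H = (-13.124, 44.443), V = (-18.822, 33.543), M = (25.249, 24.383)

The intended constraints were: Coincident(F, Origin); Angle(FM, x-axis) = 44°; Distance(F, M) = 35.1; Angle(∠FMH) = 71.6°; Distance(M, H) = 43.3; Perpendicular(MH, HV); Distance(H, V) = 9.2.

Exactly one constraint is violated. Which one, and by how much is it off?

Distance(H, V) = 9.2 — off by 3.10.

F = (0.00, 0.00) ✓; FM at 44.00° ✓; |FM| = 35.10 ✓; ∠FMH = 71.60° ✓; |MH| = 43.30 ✓; ∠(MH, HV) = 90.00° ✓; |HV| = 12.30 ✗.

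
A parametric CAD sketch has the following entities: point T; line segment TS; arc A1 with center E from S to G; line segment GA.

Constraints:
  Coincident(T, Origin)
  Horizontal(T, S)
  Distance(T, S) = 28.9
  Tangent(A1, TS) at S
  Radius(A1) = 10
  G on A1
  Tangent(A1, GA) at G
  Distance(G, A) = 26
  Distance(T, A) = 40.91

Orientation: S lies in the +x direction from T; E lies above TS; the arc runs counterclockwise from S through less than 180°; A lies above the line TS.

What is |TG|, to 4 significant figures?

40.01

T is at the origin; T and S share the same y with |TS| = 28.9 and S on the +x side, so S = (28.90, 0.000). Since A1 is tangent to TS there, ES ⟂ TS, so E = S + (0, 10) = (28.90, 10.00). Since EG ⟂ GA (tangency), |EA| = √(10.0² + 26.0²) = 27.86 regardless of where G sits on A1. So A lies on both circle(T, 40.91) and circle(E, 27.86); the above-TS intersection is A = (19.21, 36.12). G is the foot of the tangent from A: G = (36.40, 16.61).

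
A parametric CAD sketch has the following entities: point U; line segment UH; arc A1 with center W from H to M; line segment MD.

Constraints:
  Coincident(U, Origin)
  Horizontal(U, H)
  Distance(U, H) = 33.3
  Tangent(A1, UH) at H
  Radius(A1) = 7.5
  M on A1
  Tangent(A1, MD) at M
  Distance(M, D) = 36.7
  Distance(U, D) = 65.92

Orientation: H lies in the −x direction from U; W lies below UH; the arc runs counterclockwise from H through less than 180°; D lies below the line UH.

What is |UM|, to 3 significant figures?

40.7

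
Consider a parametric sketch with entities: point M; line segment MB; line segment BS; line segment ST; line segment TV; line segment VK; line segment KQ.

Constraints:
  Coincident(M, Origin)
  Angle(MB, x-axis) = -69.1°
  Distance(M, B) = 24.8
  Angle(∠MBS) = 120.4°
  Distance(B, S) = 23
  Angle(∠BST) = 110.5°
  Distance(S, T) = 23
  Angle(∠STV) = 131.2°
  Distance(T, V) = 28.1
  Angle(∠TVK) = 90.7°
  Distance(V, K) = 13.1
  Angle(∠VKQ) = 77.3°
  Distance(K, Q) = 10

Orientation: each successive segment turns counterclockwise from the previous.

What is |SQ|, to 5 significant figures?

34.211

M is at the origin; MB runs at -69.1° with length 24.8, so B = (8.8471, -23.168). ∠MBS = 120.4° gives BS at -9.5000° from the x-axis; with |BS| = 23.0, S = (31.532, -26.964). ∠BST = 110.5° gives ST at 60.000° from the x-axis; with |ST| = 23.0, T = (43.032, -7.0458). ∠STV = 131.2° gives TV at 108.80° from the x-axis; with |TV| = 28.1, V = (33.976, 19.555). ∠TVK = 90.7° gives VK at -161.90° from the x-axis; with |VK| = 13.1, K = (21.524, 15.485). ∠VKQ = 77.3° gives KQ at -59.200° from the x-axis; with |KQ| = 10.0, Q = (26.645, 6.8956). Then |SQ| = |Q − S| = 34.211.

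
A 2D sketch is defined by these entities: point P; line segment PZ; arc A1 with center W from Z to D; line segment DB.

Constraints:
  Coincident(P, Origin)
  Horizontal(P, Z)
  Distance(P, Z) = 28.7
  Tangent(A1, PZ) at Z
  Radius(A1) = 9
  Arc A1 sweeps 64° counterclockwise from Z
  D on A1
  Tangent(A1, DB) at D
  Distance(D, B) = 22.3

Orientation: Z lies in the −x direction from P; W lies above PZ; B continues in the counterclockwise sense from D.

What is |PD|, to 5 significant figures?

21.222

P is at the origin; P and Z share the same y with |PZ| = 28.7 and Z on the −x side, so Z = (-28.700, 0.0000). Tangency of A1 to PZ means the radius WZ is perpendicular to PZ, so W = Z + (0, 9) = (-28.700, 9.0000). On A1, Z sits at bearing -90° from W; a 64° counterclockwise sweep puts D at bearing -26°, so D = W + 9.0·(cos -26°, sin -26°) = (-20.611, 5.0547). Then |PD| = |D − P| = 21.222.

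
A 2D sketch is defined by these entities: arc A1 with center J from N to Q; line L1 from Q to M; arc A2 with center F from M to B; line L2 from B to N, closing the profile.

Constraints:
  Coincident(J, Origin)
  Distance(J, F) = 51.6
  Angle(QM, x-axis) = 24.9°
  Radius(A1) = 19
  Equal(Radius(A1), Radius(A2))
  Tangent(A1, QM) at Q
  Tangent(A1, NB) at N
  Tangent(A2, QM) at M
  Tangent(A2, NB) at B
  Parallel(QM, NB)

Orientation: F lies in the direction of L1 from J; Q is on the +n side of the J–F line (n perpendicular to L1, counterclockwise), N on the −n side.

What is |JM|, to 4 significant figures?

54.99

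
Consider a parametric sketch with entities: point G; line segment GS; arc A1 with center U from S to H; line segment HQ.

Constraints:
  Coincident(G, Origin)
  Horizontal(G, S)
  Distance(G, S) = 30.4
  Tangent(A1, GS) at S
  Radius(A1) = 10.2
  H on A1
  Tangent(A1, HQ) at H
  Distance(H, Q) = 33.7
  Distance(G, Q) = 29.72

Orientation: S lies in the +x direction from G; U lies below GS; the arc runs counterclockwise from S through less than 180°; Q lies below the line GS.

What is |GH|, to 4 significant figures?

22.84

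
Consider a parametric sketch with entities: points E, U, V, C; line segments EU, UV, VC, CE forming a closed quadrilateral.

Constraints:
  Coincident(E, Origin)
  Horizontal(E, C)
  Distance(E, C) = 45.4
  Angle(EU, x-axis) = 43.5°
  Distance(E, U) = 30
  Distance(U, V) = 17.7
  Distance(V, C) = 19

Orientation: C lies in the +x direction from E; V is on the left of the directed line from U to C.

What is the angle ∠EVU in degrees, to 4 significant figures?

33.29°

Checks: |UV| = 17.70 ✓; |VC| = 19.00 ✓.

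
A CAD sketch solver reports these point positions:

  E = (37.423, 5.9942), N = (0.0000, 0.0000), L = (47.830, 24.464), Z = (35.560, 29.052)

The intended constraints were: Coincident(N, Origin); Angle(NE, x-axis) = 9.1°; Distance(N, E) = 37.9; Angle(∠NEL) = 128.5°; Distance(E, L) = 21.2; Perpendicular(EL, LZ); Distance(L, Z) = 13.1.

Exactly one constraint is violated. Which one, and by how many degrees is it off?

Perpendicular(EL, LZ) — off by 8.90°.

N = (0.00, 0.00) ✓; NE at 9.100° ✓; |NE| = 37.90 ✓; ∠NEL = 128.5° ✓; |EL| = 21.20 ✓; ∠(EL, LZ) = 98.90° ✗; |LZ| = 13.10 ✓.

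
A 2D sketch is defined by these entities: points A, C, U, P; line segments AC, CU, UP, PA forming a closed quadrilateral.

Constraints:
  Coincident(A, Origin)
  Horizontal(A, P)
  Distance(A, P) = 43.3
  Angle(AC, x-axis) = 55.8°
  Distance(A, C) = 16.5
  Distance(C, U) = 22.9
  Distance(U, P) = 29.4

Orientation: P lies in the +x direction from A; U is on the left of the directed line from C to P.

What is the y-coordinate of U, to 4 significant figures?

25.58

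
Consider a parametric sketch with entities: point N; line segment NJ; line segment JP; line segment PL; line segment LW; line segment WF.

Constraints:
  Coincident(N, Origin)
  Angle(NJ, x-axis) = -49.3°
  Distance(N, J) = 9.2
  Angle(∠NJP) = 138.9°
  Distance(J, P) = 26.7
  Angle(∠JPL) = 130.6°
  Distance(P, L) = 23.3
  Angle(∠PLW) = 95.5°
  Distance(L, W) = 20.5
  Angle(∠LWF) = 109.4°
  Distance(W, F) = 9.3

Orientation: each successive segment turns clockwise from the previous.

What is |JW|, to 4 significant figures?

42.64

∠JPL = 130.6° gives PL at -139.8° from the x-axis; with |PL| = 23.3, L = (-11.98, -48.71). ∠PLW = 95.5° gives LW at 135.7° from the x-axis; with |LW| = 20.5, W = (-26.66, -34.40). Then |JW| = |W − J| = 42.64.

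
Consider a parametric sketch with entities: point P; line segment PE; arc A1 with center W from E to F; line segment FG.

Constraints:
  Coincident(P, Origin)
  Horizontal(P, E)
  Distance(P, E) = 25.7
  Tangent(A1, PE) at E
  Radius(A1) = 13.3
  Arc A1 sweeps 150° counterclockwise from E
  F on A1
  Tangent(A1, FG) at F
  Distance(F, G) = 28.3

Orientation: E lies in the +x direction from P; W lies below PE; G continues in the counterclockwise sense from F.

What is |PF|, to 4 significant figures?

31.29

P is at the origin; P and E share the same y with |PE| = 25.7 and E on the +x side, so E = (25.70, 0.000). The tangent condition forces WE to be normal to PE, so W = E + (0, -13.3) = (25.70, -13.30). On A1, E sits at bearing 90° from W; a 150° counterclockwise sweep puts F at bearing 240°, so F = W + 13.3·(cos 240°, sin 240°) = (19.05, -24.82). Then |PF| = |F − P| = 31.29.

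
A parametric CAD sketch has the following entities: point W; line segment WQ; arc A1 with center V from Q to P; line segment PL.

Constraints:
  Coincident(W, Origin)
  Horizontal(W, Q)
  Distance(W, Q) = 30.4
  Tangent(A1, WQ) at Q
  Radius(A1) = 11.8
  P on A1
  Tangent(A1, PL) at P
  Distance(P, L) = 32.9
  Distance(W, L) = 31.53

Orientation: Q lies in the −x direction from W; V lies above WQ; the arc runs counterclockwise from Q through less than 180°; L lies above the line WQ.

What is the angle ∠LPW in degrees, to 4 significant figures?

67.17°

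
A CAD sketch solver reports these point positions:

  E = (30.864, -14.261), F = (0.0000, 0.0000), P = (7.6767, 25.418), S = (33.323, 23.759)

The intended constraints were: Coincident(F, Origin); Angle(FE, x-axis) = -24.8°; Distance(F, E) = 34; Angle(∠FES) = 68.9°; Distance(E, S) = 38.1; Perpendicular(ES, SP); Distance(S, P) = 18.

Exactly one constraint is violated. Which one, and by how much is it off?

Distance(S, P) = 18 — off by 7.70.

F = (0.00, 0.00) ✓; FE at -24.80° ✓; |FE| = 34.00 ✓; ∠FES = 68.90° ✓; |ES| = 38.10 ✓; ∠(ES, SP) = 90.00° ✓; |SP| = 25.70 ✗.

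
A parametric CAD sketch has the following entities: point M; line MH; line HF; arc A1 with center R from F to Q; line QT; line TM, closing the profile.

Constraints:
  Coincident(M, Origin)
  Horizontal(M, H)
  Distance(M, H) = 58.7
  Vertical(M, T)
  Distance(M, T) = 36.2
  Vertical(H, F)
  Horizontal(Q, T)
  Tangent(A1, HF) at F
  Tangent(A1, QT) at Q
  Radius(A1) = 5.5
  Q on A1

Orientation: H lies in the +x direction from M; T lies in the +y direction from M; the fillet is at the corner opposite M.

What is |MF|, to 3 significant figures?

66.2

M is at the origin; M and H share the same y with |MH| = 58.7 and H on the +x side, so H = (58.7, 0.00). MT is vertical with |MT| = 36.2 and T on the +y side, so T = (0.00, 36.2). The virtual corner opposite M is at (58.7, 36.2). A1 meets HF tangentially, so RF is at right angles to HF and A1 meets QT tangentially, so RQ is at right angles to QT, with radius 5.5, so the center R sits 5.5 in from both sides at R = (53.2, 30.7). That places the tangent points at F = (58.7, 30.7) on HF and Q = (53.2, 36.2) on QT. Then |MF| = |F − M| = 66.2.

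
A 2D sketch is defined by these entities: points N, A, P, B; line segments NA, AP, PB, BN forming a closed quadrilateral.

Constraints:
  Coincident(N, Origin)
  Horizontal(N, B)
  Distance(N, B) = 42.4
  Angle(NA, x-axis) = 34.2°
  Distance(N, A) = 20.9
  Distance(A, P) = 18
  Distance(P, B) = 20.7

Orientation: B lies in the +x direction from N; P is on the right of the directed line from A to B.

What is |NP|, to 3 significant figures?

23.1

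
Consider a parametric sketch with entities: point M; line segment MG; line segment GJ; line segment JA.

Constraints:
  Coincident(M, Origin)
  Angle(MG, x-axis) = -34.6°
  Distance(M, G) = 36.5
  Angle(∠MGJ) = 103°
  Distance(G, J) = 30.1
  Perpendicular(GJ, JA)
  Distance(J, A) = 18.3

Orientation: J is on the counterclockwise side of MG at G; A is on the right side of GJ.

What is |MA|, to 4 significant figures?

66.10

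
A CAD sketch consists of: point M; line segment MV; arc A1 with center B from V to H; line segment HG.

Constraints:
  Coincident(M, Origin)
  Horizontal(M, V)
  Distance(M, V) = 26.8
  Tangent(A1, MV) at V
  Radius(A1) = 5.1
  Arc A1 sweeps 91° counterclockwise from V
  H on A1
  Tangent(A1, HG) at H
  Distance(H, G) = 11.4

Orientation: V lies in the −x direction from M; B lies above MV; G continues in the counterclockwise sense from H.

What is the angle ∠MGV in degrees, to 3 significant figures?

69.3°

M is at the origin; MV is horizontal with |MV| = 26.8 and V on the −x side, so V = (-26.8, 0.00). A1 meets MV tangentially, so BV is at right angles to MV, so B = V + (0, 5.1) = (-26.8, 5.10). On A1, V sits at bearing -90° from B; a 91° counterclockwise sweep puts H at bearing 1°, so H = B + 5.1·(cos 1°, sin 1°) = (-21.7, 5.19). Tangency of A1 to HG means the radius BH is perpendicular to HG, so HG runs along (−sin 1°, cos 1°); with |HG| = 11.4, G = (-21.9, 16.6). Then cos ∠MGV = GM·GV / (|GM||GV|), giving 69.3°.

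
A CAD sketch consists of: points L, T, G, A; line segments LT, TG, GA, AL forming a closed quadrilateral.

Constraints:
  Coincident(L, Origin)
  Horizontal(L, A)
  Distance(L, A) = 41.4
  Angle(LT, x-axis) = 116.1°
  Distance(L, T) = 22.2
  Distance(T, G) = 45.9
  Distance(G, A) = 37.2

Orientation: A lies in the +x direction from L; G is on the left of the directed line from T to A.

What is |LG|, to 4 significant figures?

49.12

Checks: |TG| = 45.90 ✓; |GA| = 37.20 ✓.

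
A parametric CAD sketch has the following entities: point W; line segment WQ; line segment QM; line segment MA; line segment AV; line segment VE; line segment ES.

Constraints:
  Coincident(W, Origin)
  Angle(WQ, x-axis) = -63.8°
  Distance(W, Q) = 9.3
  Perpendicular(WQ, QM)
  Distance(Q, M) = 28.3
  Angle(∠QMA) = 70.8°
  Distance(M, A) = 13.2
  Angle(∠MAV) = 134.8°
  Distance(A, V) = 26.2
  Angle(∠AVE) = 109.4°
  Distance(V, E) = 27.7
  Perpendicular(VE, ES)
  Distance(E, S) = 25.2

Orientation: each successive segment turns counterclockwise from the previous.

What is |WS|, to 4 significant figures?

22.96

W is at the origin; WQ runs at -63.8° with length 9.3, so Q = (4.106, -8.345). WQ is perpendicular to QM, so QM runs at 26.20°; with |QM| = 28.3, M = (29.50, 4.150). ∠QMA = 70.8° gives MA at 135.4° from the x-axis; with |MA| = 13.2, A = (20.10, 13.42). ∠MAV = 134.8° gives AV at -179.4° from the x-axis; with |AV| = 26.2, V = (-6.099, 13.14). ∠AVE = 109.4° gives VE at -108.8° from the x-axis; with |VE| = 27.7, E = (-15.03, -13.08). VE ⟂ ES, so ES runs at -18.80°; with |ES| = 25.2, S = (8.830, -21.20). Then |WS| = |S − W| = 22.96.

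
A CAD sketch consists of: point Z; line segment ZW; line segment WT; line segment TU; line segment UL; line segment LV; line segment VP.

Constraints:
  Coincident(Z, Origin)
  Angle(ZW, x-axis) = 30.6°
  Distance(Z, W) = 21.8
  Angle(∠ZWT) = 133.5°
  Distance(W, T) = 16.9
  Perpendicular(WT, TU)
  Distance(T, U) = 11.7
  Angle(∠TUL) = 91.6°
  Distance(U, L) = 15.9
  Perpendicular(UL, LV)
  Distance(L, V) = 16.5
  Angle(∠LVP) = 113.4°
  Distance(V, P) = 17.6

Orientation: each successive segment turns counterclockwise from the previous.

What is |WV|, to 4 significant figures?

4.384

∠TUL = 91.6° gives UL at -104.5° from the x-axis; with |UL| = 15.9, L = (7.151, 14.79). UL is perpendicular to LV, so LV runs at -14.50°; with |LV| = 16.5, V = (23.13, 10.66). Then |WV| = |V − W| = 4.384.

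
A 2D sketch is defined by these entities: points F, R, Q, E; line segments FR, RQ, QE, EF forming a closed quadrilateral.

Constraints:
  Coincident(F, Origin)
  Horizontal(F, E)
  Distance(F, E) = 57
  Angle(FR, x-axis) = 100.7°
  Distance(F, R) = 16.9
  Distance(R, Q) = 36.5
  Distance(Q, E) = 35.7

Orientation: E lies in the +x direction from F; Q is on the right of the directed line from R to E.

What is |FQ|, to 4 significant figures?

24.40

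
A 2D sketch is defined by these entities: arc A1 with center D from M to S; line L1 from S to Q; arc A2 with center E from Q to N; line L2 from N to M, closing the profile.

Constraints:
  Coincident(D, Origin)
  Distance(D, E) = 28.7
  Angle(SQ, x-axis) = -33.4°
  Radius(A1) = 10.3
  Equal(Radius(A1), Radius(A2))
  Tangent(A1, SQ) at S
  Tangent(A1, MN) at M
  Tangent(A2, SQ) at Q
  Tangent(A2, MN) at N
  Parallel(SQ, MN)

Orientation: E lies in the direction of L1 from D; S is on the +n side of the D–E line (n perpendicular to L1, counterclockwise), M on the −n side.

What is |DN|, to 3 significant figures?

30.5

The slot axis is L1's direction at -33.4°, so u = (cos -33.4°, sin -33.4°) = (0.835, -0.550) and n = (−sin -33.4°, cos -33.4°) = (0.550, 0.835). D is at the origin and E lies 28.7 along u from D, so E = 28.7·u = (24.0, -15.8). Tangency of A1 to both parallel lines with radius 10.3 puts S and M at D ± 10.3·n: S = (5.67, 8.60), M = (-5.67, -8.60). Equal radii place Q and N the same way about E: Q = E + 10.3·n = (29.6, -7.20), N = E − 10.3·n = (18.3, -24.4). Then |DN| = |N − D| = 30.5.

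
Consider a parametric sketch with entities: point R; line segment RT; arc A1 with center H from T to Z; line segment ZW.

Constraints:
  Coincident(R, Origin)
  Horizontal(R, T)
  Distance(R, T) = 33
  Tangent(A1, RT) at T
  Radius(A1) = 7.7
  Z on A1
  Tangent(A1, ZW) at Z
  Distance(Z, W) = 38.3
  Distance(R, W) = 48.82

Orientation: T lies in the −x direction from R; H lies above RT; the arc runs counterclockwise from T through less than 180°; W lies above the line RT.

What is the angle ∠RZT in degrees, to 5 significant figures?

124.42°

R is at the origin; R and T share the same y with |RT| = 33.0 and T on the −x side, so T = (-33.000, 0.0000). A1 meets RT tangentially, so HT is at right angles to RT, so H = T + (0, 7.7) = (-33.000, 7.7000). Since HZ ⟂ ZW (tangency), |HW| = √(7.7² + 38.3²) = 39.066 regardless of where Z sits on A1. So W lies on both circle(R, 48.82) and circle(H, 39.066); the above-RT intersection is W = (-19.994, 44.538). Z is the foot of the tangent from W: Z = (-25.376, 6.6179).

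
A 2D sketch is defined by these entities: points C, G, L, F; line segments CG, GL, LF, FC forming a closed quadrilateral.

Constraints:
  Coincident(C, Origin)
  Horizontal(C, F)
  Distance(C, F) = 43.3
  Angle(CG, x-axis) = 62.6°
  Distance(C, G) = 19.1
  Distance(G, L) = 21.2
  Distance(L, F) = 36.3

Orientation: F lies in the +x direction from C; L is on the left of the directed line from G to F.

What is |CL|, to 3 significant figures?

39.6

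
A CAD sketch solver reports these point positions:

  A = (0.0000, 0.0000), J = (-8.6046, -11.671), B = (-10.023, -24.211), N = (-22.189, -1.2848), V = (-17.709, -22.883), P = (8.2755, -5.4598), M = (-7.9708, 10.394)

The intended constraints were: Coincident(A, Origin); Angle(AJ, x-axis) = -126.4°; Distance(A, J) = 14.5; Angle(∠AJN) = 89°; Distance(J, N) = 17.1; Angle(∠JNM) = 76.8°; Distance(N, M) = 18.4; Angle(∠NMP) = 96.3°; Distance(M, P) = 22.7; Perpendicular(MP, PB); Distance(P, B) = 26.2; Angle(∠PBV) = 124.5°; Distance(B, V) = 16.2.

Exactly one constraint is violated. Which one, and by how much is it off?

Distance(B, V) = 16.2 — off by 8.40.

A = (0.00, 0.00) ✓; AJ at -126.4° ✓; |AJ| = 14.50 ✓; ∠AJN = 89.00° ✓; |JN| = 17.10 ✓; ∠JNM = 76.80° ✓; |NM| = 18.40 ✓; ∠NMP = 96.30° ✓; |MP| = 22.70 ✓; ∠(MP, PB) = 90.00° ✓; |PB| = 26.20 ✓; ∠PBV = 124.5° ✓; |BV| = 7.800 ✗.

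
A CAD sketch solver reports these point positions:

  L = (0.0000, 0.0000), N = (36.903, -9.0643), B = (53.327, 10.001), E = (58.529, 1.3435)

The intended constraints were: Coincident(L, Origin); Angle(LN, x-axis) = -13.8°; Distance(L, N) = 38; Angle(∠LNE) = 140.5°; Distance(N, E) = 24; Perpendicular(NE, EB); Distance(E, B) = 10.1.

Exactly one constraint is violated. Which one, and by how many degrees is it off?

Perpendicular(NE, EB) — off by 5.30°.

L = (0.00, 0.00) ✓; LN at -13.80° ✓; |LN| = 38.00 ✓; ∠LNE = 140.5° ✓; |NE| = 24.00 ✓; ∠(NE, EB) = 95.30° ✗; |EB| = 10.10 ✓.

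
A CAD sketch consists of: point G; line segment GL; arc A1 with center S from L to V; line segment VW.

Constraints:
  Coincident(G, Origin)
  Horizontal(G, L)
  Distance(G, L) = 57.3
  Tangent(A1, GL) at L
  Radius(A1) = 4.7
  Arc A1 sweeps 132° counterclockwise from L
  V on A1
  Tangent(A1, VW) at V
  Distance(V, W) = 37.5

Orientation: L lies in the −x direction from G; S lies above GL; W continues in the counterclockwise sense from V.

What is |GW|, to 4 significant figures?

86.61

G is at the origin; GL is horizontal with |GL| = 57.3 and L on the −x side, so L = (-57.30, 0.000). Since A1 is tangent to GL there, SL ⟂ GL, so S = L + (0, 4.7) = (-57.30, 4.700). On A1, L sits at bearing -90° from S; a 132° counterclockwise sweep puts V at bearing 42°, so V = S + 4.7·(cos 42°, sin 42°) = (-53.81, 7.845). Since A1 is tangent to VW there, SV ⟂ VW, so VW runs along (−sin 42°, cos 42°); with |VW| = 37.5, W = (-78.90, 35.71). Then |GW| = |W − G| = 86.61.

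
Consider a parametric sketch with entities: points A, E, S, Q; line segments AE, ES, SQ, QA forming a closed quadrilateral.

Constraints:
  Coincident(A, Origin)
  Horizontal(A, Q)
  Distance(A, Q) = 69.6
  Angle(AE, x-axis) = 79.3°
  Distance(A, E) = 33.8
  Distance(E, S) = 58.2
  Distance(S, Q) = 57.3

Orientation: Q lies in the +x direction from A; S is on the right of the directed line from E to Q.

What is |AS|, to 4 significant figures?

29.63

A is at the origin; AQ is horizontal with |AQ| = 69.6 and Q in +x, so Q = (69.6, 0). AE runs at 79.3° with |AE| = 33.8, so E = (6.276, 33.21). S is determined by |ES| = 58.2 and |SQ| = 57.3 together: it lies at the intersection of circle(E, 58.2) and circle(Q, 57.3). With |EQ| = 71.51, the foot of the radical line on EQ is 36.48 from E and the perpendicular offset is √(58.2² − 36.48²) = 45.35. Taking the right-of-EQ solution: S = (17.52, -23.89).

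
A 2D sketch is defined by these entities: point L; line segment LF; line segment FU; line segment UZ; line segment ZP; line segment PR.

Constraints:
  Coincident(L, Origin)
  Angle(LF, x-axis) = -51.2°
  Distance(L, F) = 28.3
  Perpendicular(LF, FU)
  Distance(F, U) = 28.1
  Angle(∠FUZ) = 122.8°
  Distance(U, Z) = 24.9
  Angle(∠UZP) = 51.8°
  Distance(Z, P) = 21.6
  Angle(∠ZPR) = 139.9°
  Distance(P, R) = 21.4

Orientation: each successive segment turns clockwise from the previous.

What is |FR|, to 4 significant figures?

6.250

∠UZP = 51.8° gives ZP at 33.40° from the x-axis; with |ZP| = 21.6, P = (-9.761, -19.91). ∠ZPR = 139.9° gives PR at -6.700° from the x-axis; with |PR| = 21.4, R = (11.49, -22.41). Then |FR| = |R − F| = 6.250.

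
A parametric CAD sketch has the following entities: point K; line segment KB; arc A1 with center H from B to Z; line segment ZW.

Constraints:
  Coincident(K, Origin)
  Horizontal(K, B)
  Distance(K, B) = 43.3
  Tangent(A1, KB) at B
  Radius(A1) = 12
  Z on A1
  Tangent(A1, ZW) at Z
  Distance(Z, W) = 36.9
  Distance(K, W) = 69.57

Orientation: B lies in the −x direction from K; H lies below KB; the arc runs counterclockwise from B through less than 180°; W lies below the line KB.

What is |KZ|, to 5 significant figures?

56.907

K is at the origin; K and B share the same y with |KB| = 43.3 and B on the −x side, so B = (-43.300, 0.0000). Tangency of A1 to KB means the radius HB is perpendicular to KB, so H = B + (0, -12) = (-43.300, -12.000). Since HZ ⟂ ZW (tangency), |HW| = √(12.0² + 36.9²) = 38.802 regardless of where Z sits on A1. So W lies on both circle(K, 69.57) and circle(H, 38.802); the below-KB intersection is W = (-47.810, -50.539). Z is the foot of the tangent from W: Z = (-55.066, -14.360).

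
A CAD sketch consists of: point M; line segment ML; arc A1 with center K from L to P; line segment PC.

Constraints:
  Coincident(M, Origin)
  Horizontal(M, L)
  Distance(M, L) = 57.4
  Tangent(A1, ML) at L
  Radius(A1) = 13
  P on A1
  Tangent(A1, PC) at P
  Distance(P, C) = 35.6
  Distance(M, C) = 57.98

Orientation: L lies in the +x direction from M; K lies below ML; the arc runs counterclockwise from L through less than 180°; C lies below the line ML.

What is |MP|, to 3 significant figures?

45.9

M is at the origin; M and L share the same y with |ML| = 57.4 and L on the +x side, so L = (57.4, 0.00). The tangent condition forces KL to be normal to ML, so K = L + (0, -13) = (57.4, -13.0). Since KP ⟂ PC (tangency), |KC| = √(13.0² + 35.6²) = 37.9 regardless of where P sits on A1. So C lies on both circle(M, 57.98) and circle(K, 37.9); the below-ML intersection is C = (36.8, -44.8). P is the foot of the tangent from C: P = (44.7, -10.1).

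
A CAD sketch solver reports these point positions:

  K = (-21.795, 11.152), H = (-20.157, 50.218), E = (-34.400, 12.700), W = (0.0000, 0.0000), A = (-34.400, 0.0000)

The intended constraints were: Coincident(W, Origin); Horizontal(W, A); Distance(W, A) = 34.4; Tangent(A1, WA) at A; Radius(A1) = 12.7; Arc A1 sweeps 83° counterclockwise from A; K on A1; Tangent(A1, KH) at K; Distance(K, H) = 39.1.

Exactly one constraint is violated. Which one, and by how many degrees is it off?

Tangent(A1, KH) at K — off by 4.60°.

W = (0.00, 0.00) ✓; W.y = 0.00, A.y = 0.00 ✓; |WA| = 34.40 ✓; ∠(EA, AW) = 90.00° ✓; |EA| = 12.70 ✓; bearing(E→K) − bearing(E→A) = 83.00° ✓; |EK| = 12.70 ✓; ∠(EK, KH) = 85.40° ✗; |KH| = 39.10 ✓.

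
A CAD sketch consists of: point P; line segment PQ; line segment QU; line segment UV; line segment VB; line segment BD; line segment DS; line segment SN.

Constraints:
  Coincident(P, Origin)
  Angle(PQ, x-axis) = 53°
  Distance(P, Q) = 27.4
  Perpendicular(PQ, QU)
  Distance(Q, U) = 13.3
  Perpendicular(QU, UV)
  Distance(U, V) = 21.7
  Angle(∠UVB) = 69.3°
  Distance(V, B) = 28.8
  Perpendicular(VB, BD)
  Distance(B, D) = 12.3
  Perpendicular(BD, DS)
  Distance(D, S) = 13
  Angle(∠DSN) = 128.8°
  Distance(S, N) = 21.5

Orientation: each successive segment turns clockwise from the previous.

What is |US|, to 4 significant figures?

11.41

P is at the origin; PQ runs at 53.0° with length 27.4, so Q = (16.49, 21.88). The perpendicularity gives QU at right angles to PQ, so QU runs at -37.00°; with |QU| = 13.3, U = (27.11, 13.88). The perpendicularity gives UV at right angles to QU, so UV runs at -127.0°; with |UV| = 21.7, V = (14.05, -3.452). ∠UVB = 69.3° gives VB at 122.3° from the x-axis; with |VB| = 28.8, B = (-1.337, 20.89). VB ⟂ BD, so BD runs at 32.30°; with |BD| = 12.3, D = (9.060, 27.46). BD is perpendicular to DS, so DS runs at -57.70°; with |DS| = 13.0, S = (16.01, 16.48). Then |US| = |S − U| = 11.41.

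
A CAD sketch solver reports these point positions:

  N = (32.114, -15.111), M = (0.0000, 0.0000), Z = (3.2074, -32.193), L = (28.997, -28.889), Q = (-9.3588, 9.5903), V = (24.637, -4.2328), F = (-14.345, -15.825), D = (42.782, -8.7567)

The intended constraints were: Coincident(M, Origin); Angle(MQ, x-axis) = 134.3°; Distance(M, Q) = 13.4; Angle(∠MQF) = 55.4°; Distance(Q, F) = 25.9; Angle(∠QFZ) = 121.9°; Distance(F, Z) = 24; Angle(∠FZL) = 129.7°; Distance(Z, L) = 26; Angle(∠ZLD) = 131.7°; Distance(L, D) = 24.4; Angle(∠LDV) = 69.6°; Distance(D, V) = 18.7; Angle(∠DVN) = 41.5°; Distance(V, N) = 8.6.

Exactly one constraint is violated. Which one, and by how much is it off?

Distance(V, N) = 8.6 — off by 4.60.

M = (0.00, 0.00) ✓; MQ at 134.3° ✓; |MQ| = 13.40 ✓; ∠MQF = 55.40° ✓; |QF| = 25.90 ✓; ∠QFZ = 121.9° ✓; |FZ| = 24.00 ✓; ∠FZL = 129.7° ✓; |ZL| = 26.00 ✓; ∠ZLD = 131.7° ✓; |LD| = 24.40 ✓; ∠LDV = 69.60° ✓; |DV| = 18.70 ✓; ∠DVN = 41.50° ✓; |VN| = 13.20 ✗.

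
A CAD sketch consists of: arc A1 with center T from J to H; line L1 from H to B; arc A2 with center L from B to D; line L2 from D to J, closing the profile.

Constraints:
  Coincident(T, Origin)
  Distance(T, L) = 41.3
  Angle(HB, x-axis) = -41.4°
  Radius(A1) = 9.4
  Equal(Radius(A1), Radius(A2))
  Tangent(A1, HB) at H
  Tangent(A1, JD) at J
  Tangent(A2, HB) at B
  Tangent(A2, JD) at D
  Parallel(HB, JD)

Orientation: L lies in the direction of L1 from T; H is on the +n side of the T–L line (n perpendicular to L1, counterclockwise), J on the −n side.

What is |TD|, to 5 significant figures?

42.356

The slot axis is L1's direction at -41.4°, so u = (cos -41.4°, sin -41.4°) = (0.75011, -0.66131) and n = (−sin -41.4°, cos -41.4°) = (0.66131, 0.75011). T is at the origin and L lies 41.3 along u from T, so L = 41.3·u = (30.980, -27.312). Tangency of A1 to both parallel lines with radius 9.4 puts H and J at T ± 9.4·n: H = (6.2163, 7.0510), J = (-6.2163, -7.0510). Equal radii place B and D the same way about L: B = L + 9.4·n = (37.196, -20.261), D = L − 9.4·n = (24.763, -34.363). Then |TD| = |D − T| = 42.356.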